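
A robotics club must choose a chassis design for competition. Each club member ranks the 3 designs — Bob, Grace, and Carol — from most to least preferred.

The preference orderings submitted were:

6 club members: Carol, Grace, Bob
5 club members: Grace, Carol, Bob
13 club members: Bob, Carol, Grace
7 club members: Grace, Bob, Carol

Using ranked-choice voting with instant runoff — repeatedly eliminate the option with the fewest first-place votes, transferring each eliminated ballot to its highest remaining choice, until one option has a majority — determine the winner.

Round 1: Bob 13, Grace 12, Carol 6. Carol has the fewest and is eliminated.
Round 2: Grace 18, Bob 13. Grace has a majority.

Grace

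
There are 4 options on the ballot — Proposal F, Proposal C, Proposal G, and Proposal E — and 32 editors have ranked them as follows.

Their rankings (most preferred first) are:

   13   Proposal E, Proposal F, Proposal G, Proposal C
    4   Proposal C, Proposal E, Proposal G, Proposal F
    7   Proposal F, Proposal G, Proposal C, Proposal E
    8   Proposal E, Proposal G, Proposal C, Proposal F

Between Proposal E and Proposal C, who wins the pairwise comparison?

Ballots ranking Proposal E above Proposal C: 13+8 = 21.
Ballots ranking Proposal C above Proposal E: 4+7 = 11.
Proposal E wins the head-to-head, 21–11.

Proposal E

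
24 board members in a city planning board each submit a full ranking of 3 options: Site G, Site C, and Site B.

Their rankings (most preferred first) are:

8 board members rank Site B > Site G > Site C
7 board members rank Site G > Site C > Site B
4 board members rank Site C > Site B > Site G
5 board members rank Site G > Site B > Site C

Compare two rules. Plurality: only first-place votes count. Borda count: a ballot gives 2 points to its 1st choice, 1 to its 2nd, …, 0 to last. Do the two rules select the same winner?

Yes

Plurality first-place counts: Site G 12, Site C 4, Site B 8 → Site G.
Borda totals: Site G 32, Site C 15, Site B 25 → Site G.
The two rules agree on Site G.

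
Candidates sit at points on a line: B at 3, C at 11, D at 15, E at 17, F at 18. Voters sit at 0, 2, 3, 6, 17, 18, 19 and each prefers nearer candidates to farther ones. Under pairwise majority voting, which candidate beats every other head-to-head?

B

With single-peaked preferences on a line, the Condorcet winner is the candidate closest to the median voter.
The median voter (position 6) is closest to B at 3.
Check: B vs D — voters closer to B: 4 of 7.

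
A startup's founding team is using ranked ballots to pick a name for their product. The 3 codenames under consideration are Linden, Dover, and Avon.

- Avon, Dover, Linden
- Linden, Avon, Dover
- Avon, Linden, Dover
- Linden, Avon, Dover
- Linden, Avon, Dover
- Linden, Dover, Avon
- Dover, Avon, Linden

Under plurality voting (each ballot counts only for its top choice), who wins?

First-place vote totals:
  Linden: 4
  Dover: 1
  Avon: 2
Linden has the most first-place votes.

Linden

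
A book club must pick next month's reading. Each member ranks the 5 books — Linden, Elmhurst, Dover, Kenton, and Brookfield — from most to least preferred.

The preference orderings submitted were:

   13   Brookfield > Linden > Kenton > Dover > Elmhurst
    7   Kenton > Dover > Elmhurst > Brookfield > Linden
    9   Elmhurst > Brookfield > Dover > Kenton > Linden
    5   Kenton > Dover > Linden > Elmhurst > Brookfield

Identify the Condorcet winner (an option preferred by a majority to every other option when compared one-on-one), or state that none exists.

There is no Condorcet winner

Head-to-head results (34 voters total):
Linden vs Elmhurst: Linden wins 18–16.
Linden vs Dover: Dover wins 21–13.
Linden vs Kenton: Kenton wins 21–13.
Linden vs Brookfield: Brookfield wins 29–5.
Elmhurst vs Dover: Dover wins 25–9.
Elmhurst vs Kenton: Kenton wins 25–9.
Elmhurst vs Brookfield: Elmhurst wins 21–13.
Dover vs Kenton: Kenton wins 25–9.
Dover vs Brookfield: Brookfield wins 22–12.
Kenton vs Brookfield: Brookfield wins 22–12.
No candidate beats all others: Linden beats Elmhurst beats Brookfield beats Linden, a majority cycle.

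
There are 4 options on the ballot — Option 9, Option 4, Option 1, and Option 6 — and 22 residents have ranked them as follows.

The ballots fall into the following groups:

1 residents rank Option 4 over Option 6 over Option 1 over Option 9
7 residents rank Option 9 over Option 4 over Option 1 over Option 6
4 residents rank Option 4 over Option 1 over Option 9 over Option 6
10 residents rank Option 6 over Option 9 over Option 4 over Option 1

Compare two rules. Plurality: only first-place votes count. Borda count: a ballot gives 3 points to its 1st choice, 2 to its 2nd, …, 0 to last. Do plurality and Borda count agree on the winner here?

No

Plurality first-place counts: Option 9 7, Option 4 5, Option 1 0, Option 6 10 → Option 6.
Borda totals: Option 9 45, Option 4 39, Option 1 16, Option 6 32 → Option 9.
The two rules disagree: plurality picks Option 6, Borda picks Option 9.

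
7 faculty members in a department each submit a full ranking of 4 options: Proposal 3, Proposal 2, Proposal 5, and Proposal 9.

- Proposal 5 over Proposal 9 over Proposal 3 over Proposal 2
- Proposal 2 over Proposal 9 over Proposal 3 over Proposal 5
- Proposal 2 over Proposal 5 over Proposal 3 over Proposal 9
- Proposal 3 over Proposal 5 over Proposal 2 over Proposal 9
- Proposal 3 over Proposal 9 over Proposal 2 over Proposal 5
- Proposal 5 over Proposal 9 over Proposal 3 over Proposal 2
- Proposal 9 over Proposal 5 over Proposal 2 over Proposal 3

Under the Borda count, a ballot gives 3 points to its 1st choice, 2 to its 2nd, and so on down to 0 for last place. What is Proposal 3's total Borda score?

10

Borda scores:
  Proposal 3: 1 + 1 + 1 + 3 + 3 + 1 + 0 = 10
  Proposal 2: 0 + 3 + 3 + 1 + 1 + 0 + 1 = 9
  Proposal 5: 3 + 0 + 2 + 2 + 0 + 3 + 2 = 12
  Proposal 9: 2 + 2 + 0 + 0 + 2 + 2 + 3 = 11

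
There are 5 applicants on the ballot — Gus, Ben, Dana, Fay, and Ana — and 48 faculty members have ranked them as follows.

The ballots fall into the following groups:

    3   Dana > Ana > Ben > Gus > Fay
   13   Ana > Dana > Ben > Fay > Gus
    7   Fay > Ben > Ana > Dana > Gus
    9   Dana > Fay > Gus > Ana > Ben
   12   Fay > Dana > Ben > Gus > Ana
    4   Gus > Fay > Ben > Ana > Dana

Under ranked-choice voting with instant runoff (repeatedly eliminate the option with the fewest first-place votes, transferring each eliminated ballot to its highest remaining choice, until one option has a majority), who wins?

Round 1: Fay 19, Ana 13, Dana 12, Gus 4, Ben 0. Ben has the fewest and is eliminated.
Round 2: Fay 19, Ana 13, Dana 12, Gus 4. Gus has the fewest and is eliminated.
Round 3: Fay 23, Ana 13, Dana 12. Dana has the fewest and is eliminated.
Round 4: Fay 32, Ana 16. Fay has a majority.

Fay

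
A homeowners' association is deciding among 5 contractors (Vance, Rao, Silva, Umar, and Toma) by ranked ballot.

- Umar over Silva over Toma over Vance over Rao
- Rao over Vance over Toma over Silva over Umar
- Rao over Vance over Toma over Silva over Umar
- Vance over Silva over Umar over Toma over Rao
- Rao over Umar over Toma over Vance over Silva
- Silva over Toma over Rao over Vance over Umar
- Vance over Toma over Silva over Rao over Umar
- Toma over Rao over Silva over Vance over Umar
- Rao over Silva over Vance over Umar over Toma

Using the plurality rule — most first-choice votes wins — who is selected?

Rao

First-place vote totals:
  Vance: 2
  Rao: 4
  Silva: 1
  Umar: 1
  Toma: 1
Rao has the most first-place votes.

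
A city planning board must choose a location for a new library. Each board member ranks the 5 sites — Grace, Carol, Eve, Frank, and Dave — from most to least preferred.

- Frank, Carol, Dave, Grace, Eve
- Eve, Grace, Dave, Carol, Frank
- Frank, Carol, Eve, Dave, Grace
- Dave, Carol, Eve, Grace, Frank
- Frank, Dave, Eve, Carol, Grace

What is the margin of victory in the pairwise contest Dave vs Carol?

Ballots ranking Dave above Carol: 3.
Ballots ranking Carol above Dave: 2.
Dave wins 3–2, a margin of 1.

1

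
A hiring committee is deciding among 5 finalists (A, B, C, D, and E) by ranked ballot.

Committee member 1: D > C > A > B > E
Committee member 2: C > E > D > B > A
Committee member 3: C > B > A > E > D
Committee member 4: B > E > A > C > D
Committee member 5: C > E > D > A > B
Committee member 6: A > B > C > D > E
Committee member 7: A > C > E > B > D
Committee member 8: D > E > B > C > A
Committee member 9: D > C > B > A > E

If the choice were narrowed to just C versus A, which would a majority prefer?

C

Ballots ranking C above A: 6.
Ballots ranking A above C: 3.
C wins the head-to-head, 6–3.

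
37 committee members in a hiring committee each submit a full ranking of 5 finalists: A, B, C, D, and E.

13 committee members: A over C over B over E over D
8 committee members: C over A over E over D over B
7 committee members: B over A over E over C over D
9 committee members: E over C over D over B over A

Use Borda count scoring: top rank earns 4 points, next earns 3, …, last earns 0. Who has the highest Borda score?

Borda scores:
  A: 13·4 + 8·3 + 7·3 + 9·0 = 97
  B: 13·2 + 8·0 + 7·4 + 9·1 = 63
  C: 13·3 + 8·4 + 7·1 + 9·3 = 105
  D: 13·0 + 8·1 + 7·0 + 9·2 = 26
  E: 13·1 + 8·2 + 7·2 + 9·4 = 79
C has the highest total.

C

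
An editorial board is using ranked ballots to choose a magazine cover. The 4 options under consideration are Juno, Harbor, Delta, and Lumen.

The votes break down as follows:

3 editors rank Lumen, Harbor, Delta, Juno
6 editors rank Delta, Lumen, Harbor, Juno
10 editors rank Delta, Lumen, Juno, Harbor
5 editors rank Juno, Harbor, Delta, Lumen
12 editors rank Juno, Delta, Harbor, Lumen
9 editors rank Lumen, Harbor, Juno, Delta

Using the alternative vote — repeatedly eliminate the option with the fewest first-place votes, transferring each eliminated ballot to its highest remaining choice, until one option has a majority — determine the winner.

Juno

Round 1: Juno 17, Delta 16, Lumen 12, Harbor 0. Harbor has the fewest and is eliminated.
Round 2: Juno 17, Delta 16, Lumen 12. Lumen has the fewest and is eliminated.
Round 3: Juno 26, Delta 19. Juno has a majority.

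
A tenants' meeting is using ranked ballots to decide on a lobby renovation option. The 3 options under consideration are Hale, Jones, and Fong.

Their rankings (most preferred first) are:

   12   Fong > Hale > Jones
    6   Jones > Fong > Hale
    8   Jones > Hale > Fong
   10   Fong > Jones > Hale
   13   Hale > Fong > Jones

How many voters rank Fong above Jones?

35

Ballots ranking Fong above Jones: 12+10+13 = 35.
Ballots ranking Jones above Fong: 6+8 = 14.
So 35 of 49 voters prefer Fong to Jones.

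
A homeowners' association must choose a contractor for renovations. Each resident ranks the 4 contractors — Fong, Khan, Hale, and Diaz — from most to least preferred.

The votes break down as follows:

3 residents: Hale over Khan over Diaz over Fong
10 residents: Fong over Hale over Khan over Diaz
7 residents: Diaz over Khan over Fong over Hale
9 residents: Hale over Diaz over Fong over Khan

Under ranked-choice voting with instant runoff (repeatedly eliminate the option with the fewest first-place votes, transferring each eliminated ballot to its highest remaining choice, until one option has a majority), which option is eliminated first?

Khan

Round 1: Hale 12, Fong 10, Diaz 7, Khan 0. Khan has the fewest and is eliminated.
Round 2: Hale 12, Fong 10, Diaz 7. Diaz has the fewest and is eliminated.
Round 3: Fong 17, Hale 12. Fong has a majority.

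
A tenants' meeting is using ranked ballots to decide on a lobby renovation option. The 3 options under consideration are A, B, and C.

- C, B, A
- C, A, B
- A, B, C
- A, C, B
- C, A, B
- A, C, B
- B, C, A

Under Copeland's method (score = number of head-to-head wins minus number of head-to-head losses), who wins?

Pairwise results:
  A vs B: A wins 5–2.
  A vs C: C wins 4–3.
  B vs C: C wins 5–2.
Copeland scores (wins − losses):
  A: 1 − 1 = 0
  B: 0 − 2 = -2
  C: 2 − 0 = 2
C has the best Copeland score.

C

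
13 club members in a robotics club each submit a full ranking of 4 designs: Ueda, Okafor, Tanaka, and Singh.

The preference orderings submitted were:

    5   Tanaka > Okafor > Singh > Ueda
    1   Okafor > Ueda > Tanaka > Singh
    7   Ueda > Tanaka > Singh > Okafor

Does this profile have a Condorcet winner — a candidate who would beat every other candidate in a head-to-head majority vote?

Yes

Head-to-head results (13 voters total):
Ueda vs Okafor: Ueda wins 7–6.
Ueda vs Tanaka: Ueda wins 8–5.
Ueda vs Singh: Ueda wins 8–5.
Okafor vs Tanaka: Tanaka wins 12–1.
Okafor vs Singh: Singh wins 7–6.
Tanaka vs Singh: Tanaka wins 13–0.
Ueda beats each rival — Okafor (7–6), Tanaka (8–5), Singh (8–5) — so Ueda is the Condorcet winner.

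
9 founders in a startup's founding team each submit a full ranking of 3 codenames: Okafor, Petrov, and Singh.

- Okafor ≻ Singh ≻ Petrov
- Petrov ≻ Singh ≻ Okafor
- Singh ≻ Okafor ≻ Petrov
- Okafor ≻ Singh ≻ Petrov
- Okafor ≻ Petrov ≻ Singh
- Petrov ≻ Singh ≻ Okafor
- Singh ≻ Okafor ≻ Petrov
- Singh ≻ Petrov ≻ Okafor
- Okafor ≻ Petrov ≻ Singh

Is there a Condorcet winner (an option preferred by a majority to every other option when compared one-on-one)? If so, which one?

Head-to-head results (9 voters total):
Okafor vs Petrov: Okafor wins 6–3.
Okafor vs Singh: Singh wins 5–4.
Petrov vs Singh: Singh wins 5–4.
Singh beats each rival — Okafor (5–4), Petrov (5–4) — so Singh is the Condorcet winner.

Singh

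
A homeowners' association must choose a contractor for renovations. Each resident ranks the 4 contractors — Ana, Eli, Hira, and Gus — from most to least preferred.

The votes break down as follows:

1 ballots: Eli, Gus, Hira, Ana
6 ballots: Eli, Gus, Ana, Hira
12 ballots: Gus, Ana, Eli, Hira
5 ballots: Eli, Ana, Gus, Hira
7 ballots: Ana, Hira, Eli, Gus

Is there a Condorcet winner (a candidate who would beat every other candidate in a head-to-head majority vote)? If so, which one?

No Condorcet winner

Head-to-head results (31 voters total):
Ana vs Eli: Ana wins 19–12.
Ana vs Hira: Ana wins 30–1.
Ana vs Gus: Gus wins 19–12.
Eli vs Hira: Eli wins 24–7.
Eli vs Gus: Eli wins 19–12.
Hira vs Gus: Gus wins 24–7.
No candidate beats all others: Ana beats Eli beats Gus beats Ana, a majority cycle.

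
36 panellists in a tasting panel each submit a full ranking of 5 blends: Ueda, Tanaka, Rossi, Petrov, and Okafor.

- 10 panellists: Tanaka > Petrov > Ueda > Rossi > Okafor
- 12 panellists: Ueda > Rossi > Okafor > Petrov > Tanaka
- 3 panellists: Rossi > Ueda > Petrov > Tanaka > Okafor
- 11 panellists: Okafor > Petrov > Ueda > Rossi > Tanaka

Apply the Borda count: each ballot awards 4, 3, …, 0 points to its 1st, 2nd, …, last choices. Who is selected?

Borda scores:
  Ueda: 10·2 + 12·4 + 3·3 + 11·2 = 99
  Tanaka: 10·4 + 12·0 + 3·1 + 11·0 = 43
  Rossi: 10·1 + 12·3 + 3·4 + 11·1 = 69
  Petrov: 10·3 + 12·1 + 3·2 + 11·3 = 81
  Okafor: 10·0 + 12·2 + 3·0 + 11·4 = 68
Ueda has the highest total.

Ueda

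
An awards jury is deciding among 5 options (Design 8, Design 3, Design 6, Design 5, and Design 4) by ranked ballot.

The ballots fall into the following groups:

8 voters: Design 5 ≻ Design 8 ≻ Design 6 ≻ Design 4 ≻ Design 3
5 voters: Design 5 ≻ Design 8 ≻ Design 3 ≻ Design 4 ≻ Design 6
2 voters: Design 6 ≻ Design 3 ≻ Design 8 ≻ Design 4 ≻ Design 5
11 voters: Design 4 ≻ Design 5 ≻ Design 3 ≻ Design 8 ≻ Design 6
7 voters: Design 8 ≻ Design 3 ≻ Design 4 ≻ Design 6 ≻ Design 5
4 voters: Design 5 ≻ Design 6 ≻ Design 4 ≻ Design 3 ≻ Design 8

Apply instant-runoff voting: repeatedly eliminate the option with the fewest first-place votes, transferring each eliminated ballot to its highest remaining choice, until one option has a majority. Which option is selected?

Round 1: Design 5 17, Design 4 11, Design 8 7, Design 6 2, Design 3 0. Design 3 has the fewest and is eliminated.
Round 2: Design 5 17, Design 4 11, Design 8 7, Design 6 2. Design 6 has the fewest and is eliminated.
Round 3: Design 5 17, Design 4 11, Design 8 9. Design 8 has the fewest and is eliminated.
Round 4: Design 4 20, Design 5 17. Design 4 has a majority.

Design 4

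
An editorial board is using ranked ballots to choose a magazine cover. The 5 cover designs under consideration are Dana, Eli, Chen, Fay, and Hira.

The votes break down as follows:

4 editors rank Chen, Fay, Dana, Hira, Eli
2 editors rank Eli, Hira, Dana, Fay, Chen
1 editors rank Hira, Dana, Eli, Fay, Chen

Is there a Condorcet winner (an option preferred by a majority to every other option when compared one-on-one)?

Head-to-head results (7 voters total):
Dana vs Eli: Dana wins 5–2.
Dana vs Chen: Chen wins 4–3.
Dana vs Fay: Fay wins 4–3.
Dana vs Hira: Dana wins 4–3.
Eli vs Chen: Chen wins 4–3.
Eli vs Fay: Fay wins 4–3.
Eli vs Hira: Hira wins 5–2.
Chen vs Fay: Chen wins 4–3.
Chen vs Hira: Chen wins 4–3.
Fay vs Hira: Fay wins 4–3.
Chen beats each rival — Dana (4–3), Eli (4–3), Fay (4–3), Hira (4–3) — so Chen is the Condorcet winner.

Yes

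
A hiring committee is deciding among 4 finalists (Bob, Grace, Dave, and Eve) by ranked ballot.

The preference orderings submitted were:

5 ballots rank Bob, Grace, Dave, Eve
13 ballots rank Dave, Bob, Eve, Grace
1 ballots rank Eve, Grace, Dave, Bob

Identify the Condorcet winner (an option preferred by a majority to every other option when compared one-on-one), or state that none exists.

Head-to-head results (19 voters total):
Bob vs Grace: Bob wins 18–1.
Bob vs Dave: Dave wins 14–5.
Bob vs Eve: Bob wins 18–1.
Grace vs Dave: Dave wins 13–6.
Grace vs Eve: Eve wins 14–5.
Dave vs Eve: Dave wins 18–1.
Dave beats each rival — Bob (14–5), Grace (13–6), Eve (18–1) — so Dave is the Condorcet winner.

Dave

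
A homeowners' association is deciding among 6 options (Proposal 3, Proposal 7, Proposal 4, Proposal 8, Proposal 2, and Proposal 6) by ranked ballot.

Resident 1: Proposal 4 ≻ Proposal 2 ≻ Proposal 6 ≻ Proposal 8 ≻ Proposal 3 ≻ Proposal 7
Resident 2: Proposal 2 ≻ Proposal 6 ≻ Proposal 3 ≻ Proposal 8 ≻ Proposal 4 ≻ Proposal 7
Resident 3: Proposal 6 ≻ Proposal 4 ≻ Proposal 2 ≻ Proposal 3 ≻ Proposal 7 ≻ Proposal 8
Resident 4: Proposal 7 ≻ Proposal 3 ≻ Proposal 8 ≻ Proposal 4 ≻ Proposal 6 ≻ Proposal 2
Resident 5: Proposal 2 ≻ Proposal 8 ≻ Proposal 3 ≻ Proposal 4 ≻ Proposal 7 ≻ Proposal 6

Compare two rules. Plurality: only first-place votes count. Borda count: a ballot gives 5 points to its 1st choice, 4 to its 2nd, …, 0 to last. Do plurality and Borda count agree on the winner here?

Yes

Plurality first-place counts: Proposal 3 0, Proposal 7 1, Proposal 4 1, Proposal 8 0, Proposal 2 2, Proposal 6 1 → Proposal 2.
Borda totals: Proposal 3 13, Proposal 7 7, Proposal 4 14, Proposal 8 11, Proposal 2 17, Proposal 6 13 → Proposal 2.
The two rules agree on Proposal 2.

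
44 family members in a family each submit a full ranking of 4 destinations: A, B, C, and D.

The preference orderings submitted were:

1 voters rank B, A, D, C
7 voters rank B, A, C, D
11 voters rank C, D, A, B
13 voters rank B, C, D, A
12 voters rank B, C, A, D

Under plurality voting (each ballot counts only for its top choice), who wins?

First-place vote totals:
  A: 0
  B: 33
  C: 11
  D: 0
B has the most first-place votes.

B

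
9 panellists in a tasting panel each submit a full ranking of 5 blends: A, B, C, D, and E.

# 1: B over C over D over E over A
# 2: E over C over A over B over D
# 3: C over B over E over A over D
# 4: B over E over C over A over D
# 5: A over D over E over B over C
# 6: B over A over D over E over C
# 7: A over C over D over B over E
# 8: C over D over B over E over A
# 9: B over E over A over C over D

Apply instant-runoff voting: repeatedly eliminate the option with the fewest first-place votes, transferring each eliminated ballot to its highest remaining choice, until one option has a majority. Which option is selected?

B

Round 1: B 4, A 2, C 2, E 1, D 0. D has the fewest and is eliminated.
Round 2: B 4, A 2, C 2, E 1. E has the fewest and is eliminated.
Round 3: B 4, C 3, A 2. A has the fewest and is eliminated.
Round 4: B 5, C 4. B has a majority.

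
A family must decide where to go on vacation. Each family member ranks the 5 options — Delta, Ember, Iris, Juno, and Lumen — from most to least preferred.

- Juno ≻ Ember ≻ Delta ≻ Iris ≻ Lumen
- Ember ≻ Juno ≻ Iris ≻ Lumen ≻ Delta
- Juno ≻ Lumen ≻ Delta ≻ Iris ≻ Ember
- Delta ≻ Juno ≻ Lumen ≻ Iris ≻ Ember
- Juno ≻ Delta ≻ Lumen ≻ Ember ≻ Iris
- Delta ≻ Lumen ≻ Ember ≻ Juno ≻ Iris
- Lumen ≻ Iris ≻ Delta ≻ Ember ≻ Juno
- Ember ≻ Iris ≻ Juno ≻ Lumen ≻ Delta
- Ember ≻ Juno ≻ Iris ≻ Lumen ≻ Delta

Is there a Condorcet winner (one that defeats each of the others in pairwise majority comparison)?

No

Head-to-head results (9 voters total):
Delta vs Ember: Delta wins 5–4.
Delta vs Iris: Delta wins 5–4.
Delta vs Juno: Juno wins 6–3.
Delta vs Lumen: Lumen wins 5–4.
Ember vs Iris: Ember wins 6–3.
Ember vs Juno: Ember wins 5–4.
Ember vs Lumen: Lumen wins 5–4.
Iris vs Juno: Juno wins 7–2.
Iris vs Lumen: Lumen wins 5–4.
Juno vs Lumen: Juno wins 7–2.
No candidate beats all others: Delta beats Ember beats Juno beats Delta, a majority cycle.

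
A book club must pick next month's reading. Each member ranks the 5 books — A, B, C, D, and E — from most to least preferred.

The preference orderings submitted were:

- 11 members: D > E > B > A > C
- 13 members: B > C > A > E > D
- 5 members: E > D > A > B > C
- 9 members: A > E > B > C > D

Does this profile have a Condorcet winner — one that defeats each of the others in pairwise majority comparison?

Head-to-head results (38 voters total):
A vs B: B wins 24–14.
A vs C: A wins 25–13.
A vs D: A wins 22–16.
A vs E: A wins 22–16.
B vs C: B wins 38–0.
B vs D: B wins 22–16.
B vs E: E wins 25–13.
C vs D: C wins 22–16.
C vs E: E wins 25–13.
D vs E: E wins 27–11.
No candidate beats all others: A beats E beats B beats A, a majority cycle.

No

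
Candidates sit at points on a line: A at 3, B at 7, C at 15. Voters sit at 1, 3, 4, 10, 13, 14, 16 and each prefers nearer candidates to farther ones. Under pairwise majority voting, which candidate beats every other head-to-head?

With single-peaked preferences on a line, the Condorcet winner is the candidate closest to the median voter.
The median voter (position 10) is closest to B at 7.
Check: B vs C — voters closer to B: 4 of 7.

B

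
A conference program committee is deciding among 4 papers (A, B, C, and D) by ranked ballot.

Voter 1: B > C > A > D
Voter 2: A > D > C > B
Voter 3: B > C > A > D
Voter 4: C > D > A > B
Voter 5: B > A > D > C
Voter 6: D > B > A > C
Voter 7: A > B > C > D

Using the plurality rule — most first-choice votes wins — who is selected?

B

First-place vote totals:
  A: 2
  B: 3
  C: 1
  D: 1
B has the most first-place votes.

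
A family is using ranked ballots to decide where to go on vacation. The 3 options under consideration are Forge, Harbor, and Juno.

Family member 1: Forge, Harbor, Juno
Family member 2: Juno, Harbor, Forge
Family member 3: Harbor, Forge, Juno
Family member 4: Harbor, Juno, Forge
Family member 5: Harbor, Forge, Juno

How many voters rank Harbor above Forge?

4

Ballots ranking Harbor above Forge: 4.
Ballots ranking Forge above Harbor: 1.
So 4 of 5 voters prefer Harbor to Forge.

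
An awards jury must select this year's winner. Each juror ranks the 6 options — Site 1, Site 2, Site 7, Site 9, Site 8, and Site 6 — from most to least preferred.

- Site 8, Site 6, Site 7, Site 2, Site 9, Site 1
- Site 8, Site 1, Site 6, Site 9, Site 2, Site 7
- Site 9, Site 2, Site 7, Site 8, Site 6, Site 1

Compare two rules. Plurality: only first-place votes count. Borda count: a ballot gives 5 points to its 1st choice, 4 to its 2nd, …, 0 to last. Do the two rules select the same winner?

Yes

Plurality first-place counts: Site 1 0, Site 2 0, Site 7 0, Site 9 1, Site 8 2, Site 6 0 → Site 8.
Borda totals: Site 1 4, Site 2 7, Site 7 6, Site 9 8, Site 8 12, Site 6 8 → Site 8.
The two rules agree on Site 8.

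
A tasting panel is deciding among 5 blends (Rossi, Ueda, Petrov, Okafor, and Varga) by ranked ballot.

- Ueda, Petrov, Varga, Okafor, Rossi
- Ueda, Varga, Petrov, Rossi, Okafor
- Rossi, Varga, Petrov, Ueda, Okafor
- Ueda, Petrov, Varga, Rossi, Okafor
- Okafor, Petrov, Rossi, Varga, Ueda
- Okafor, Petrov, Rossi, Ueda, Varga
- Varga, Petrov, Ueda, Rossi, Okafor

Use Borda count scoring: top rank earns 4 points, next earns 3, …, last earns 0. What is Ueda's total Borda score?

Borda scores:
  Rossi: 0 + 1 + 4 + 1 + 2 + 2 + 1 = 11
  Ueda: 4 + 4 + 1 + 4 + 0 + 1 + 2 = 16
  Petrov: 3 + 2 + 2 + 3 + 3 + 3 + 3 = 19
  Okafor: 1 + 0 + 0 + 0 + 4 + 4 + 0 = 9
  Varga: 2 + 3 + 3 + 2 + 1 + 0 + 4 = 15

16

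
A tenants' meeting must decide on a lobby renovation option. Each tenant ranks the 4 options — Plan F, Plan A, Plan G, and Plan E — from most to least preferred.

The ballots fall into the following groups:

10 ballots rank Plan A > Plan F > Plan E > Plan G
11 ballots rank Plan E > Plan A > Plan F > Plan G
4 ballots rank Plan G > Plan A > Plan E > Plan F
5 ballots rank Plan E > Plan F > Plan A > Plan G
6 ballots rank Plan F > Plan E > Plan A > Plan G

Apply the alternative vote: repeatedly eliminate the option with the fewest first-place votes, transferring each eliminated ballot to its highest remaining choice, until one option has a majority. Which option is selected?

Plan E

Round 1: Plan E 16, Plan A 10, Plan F 6, Plan G 4. Plan G has the fewest and is eliminated.
Round 2: Plan E 16, Plan A 14, Plan F 6. Plan F has the fewest and is eliminated.
Round 3: Plan E 22, Plan A 14. Plan E has a majority.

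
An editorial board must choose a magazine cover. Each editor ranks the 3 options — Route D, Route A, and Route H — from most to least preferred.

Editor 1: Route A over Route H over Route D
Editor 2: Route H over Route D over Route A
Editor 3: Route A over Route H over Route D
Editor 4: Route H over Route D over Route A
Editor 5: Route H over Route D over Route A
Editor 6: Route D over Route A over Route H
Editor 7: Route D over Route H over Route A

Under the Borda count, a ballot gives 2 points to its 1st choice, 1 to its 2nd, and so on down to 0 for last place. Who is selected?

Route H

Borda scores:
  Route D: 0 + 1 + 0 + 1 + 1 + 2 + 2 = 7
  Route A: 2 + 0 + 2 + 0 + 0 + 1 + 0 = 5
  Route H: 1 + 2 + 1 + 2 + 2 + 0 + 1 = 9
Route H has the highest total.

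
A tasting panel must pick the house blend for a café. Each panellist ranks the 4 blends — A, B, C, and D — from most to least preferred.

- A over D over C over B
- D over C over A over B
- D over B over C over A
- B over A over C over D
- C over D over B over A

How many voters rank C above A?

3

Ballots ranking C above A: 3.
Ballots ranking A above C: 2.
So 3 of 5 voters prefer C to A.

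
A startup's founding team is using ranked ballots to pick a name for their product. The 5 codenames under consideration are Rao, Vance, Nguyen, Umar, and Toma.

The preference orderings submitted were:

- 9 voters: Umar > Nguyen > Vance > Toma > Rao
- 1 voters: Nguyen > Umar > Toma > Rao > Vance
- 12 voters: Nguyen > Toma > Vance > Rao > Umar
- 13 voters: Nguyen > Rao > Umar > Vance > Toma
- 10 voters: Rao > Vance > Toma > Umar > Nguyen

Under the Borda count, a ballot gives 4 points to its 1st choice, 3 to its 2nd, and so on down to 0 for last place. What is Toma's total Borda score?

Borda scores:
  Rao: 9·0 + 1 + 12·1 + 13·3 + 10·4 = 92
  Vance: 9·2 + 0 + 12·2 + 13·1 + 10·3 = 85
  Nguyen: 9·3 + 4 + 12·4 + 13·4 + 10·0 = 131
  Umar: 9·4 + 3 + 12·0 + 13·2 + 10·1 = 75
  Toma: 9·1 + 2 + 12·3 + 13·0 + 10·2 = 67

67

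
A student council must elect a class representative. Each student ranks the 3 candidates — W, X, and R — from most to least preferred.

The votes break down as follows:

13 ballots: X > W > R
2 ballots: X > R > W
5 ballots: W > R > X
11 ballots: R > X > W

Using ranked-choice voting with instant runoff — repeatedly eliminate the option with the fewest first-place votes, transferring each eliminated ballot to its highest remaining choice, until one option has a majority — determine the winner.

R

Round 1: X 15, R 11, W 5. W has the fewest and is eliminated.
Round 2: R 16, X 15. R has a majority.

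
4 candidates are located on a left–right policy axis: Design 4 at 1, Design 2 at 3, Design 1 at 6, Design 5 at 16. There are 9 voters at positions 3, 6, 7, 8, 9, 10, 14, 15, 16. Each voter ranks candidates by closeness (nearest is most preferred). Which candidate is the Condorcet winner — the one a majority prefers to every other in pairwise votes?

With single-peaked preferences on a line, the Condorcet winner is the candidate closest to the median voter.
The median voter (position 9) is closest to Design 1 at 6.
Check: Design 1 vs Design 2 — voters closer to Design 1: 8 of 9.

Design 1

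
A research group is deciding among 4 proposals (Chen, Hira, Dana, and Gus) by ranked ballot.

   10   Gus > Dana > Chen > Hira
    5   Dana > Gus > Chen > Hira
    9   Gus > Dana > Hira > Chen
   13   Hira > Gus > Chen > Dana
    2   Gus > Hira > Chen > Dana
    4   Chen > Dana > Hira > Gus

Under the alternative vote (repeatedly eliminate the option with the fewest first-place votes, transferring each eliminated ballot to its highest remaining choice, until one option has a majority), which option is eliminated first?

Round 1: Gus 21, Hira 13, Dana 5, Chen 4. Chen has the fewest and is eliminated.
Round 2: Gus 21, Hira 13, Dana 9. Dana has the fewest and is eliminated.
Round 3: Gus 26, Hira 17. Gus has a majority.

Chen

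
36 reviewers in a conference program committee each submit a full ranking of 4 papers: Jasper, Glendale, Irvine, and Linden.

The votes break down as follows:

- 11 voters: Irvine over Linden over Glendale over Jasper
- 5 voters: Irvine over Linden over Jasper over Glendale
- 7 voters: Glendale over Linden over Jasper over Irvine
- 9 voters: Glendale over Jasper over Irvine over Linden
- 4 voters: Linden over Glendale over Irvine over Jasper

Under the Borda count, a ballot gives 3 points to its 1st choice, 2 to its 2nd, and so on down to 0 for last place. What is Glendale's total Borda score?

67

Borda scores:
  Jasper: 11·0 + 5·1 + 7·1 + 9·2 + 4·0 = 30
  Glendale: 11·1 + 5·0 + 7·3 + 9·3 + 4·2 = 67
  Irvine: 11·3 + 5·3 + 7·0 + 9·1 + 4·1 = 61
  Linden: 11·2 + 5·2 + 7·2 + 9·0 + 4·3 = 58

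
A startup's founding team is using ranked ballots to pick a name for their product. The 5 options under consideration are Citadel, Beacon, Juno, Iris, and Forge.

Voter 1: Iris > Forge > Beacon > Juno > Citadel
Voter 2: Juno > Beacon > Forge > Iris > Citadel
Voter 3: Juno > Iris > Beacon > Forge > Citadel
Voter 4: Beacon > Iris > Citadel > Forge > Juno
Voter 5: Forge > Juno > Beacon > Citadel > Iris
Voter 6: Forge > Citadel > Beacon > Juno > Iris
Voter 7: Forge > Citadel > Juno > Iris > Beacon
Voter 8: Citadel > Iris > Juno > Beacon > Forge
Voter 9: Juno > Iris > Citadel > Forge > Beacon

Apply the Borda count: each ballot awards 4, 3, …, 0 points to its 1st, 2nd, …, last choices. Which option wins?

Juno

Borda scores:
  Citadel: 0 + 0 + 0 + 2 + 1 + 3 + 3 + 4 + 2 = 15
  Beacon: 2 + 3 + 2 + 4 + 2 + 2 + 0 + 1 + 0 = 16
  Juno: 1 + 4 + 4 + 0 + 3 + 1 + 2 + 2 + 4 = 21
  Iris: 4 + 1 + 3 + 3 + 0 + 0 + 1 + 3 + 3 = 18
  Forge: 3 + 2 + 1 + 1 + 4 + 4 + 4 + 0 + 1 = 20
Juno has the highest total.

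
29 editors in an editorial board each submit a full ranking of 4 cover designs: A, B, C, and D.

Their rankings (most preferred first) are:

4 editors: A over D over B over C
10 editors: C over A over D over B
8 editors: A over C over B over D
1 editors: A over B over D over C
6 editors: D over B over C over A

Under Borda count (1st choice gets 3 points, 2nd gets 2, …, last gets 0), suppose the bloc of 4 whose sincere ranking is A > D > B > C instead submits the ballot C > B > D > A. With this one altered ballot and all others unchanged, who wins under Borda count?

Borda totals with the altered ballot: A 47, B 30, C 64, D 33.
The switch changes the winner from A to C.

C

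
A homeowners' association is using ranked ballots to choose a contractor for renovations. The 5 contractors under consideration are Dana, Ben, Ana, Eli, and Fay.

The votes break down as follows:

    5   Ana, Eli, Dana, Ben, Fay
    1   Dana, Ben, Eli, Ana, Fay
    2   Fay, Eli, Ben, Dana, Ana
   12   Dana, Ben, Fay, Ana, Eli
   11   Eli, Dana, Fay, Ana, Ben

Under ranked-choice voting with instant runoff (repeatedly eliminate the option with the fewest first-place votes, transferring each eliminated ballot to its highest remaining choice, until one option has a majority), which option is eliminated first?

Ben

Round 1: Dana 13, Eli 11, Ana 5, Fay 2, Ben 0. Ben has the fewest and is eliminated.
Round 2: Dana 13, Eli 11, Ana 5, Fay 2. Fay has the fewest and is eliminated.
Round 3: Dana 13, Eli 13, Ana 5. Ana has the fewest and is eliminated.
Round 4: Eli 18, Dana 13. Eli has a majority.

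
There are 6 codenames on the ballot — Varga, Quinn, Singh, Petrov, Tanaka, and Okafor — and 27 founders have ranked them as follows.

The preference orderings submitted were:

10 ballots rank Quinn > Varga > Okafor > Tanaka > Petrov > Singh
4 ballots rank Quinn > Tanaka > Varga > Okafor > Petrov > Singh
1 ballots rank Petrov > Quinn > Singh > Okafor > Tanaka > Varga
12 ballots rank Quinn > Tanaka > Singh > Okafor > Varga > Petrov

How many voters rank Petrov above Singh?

Ballots ranking Petrov above Singh: 10+4+1 = 15.
Ballots ranking Singh above Petrov: 12.
So 15 of 27 voters prefer Petrov to Singh.

15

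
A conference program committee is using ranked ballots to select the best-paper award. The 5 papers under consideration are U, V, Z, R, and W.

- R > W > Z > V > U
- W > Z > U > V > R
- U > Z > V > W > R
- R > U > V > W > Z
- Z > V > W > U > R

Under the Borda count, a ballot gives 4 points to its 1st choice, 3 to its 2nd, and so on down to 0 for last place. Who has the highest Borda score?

Borda scores:
  U: 0 + 2 + 4 + 3 + 1 = 10
  V: 1 + 1 + 2 + 2 + 3 = 9
  Z: 2 + 3 + 3 + 0 + 4 = 12
  R: 4 + 0 + 0 + 4 + 0 = 8
  W: 3 + 4 + 1 + 1 + 2 = 11
Z has the highest total.

Z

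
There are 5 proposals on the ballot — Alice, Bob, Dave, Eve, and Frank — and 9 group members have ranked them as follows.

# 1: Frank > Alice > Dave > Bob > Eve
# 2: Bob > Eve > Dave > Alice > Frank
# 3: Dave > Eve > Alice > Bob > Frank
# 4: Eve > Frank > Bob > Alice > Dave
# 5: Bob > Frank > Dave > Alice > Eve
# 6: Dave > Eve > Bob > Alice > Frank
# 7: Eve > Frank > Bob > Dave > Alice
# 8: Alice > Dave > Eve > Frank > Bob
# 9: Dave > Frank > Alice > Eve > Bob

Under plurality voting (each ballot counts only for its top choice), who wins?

Dave

First-place vote totals:
  Alice: 1
  Bob: 2
  Dave: 3
  Eve: 2
  Frank: 1
Dave has the most first-place votes.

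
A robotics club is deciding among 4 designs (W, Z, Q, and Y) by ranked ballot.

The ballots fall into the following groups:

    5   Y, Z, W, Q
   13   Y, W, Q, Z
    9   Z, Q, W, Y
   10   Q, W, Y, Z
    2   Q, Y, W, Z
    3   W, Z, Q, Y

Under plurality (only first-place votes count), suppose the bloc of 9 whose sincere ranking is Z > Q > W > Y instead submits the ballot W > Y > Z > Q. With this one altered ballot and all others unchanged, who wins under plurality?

Y

First-place totals with the altered ballot: W 12, Z 0, Q 12, Y 18.
The winner is unchanged: still Y.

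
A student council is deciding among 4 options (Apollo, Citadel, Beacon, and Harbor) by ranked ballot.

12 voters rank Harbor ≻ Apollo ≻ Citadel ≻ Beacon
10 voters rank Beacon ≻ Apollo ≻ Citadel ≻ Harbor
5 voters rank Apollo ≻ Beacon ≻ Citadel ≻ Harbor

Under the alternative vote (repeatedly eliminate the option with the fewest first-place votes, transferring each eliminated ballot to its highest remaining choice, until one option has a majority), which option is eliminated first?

Citadel

Round 1: Harbor 12, Beacon 10, Apollo 5, Citadel 0. Citadel has the fewest and is eliminated.
Round 2: Harbor 12, Beacon 10, Apollo 5. Apollo has the fewest and is eliminated.
Round 3: Beacon 15, Harbor 12. Beacon has a majority.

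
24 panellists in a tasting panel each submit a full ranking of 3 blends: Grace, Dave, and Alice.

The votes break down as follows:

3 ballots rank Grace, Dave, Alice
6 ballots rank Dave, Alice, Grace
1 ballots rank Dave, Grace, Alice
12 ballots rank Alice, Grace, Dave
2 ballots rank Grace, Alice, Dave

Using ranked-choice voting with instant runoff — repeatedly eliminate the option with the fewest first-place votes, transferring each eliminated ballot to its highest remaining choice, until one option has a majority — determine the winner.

Alice

Round 1: Alice 12, Dave 7, Grace 5. Grace has the fewest and is eliminated.
Round 2: Alice 14, Dave 10. Alice has a majority.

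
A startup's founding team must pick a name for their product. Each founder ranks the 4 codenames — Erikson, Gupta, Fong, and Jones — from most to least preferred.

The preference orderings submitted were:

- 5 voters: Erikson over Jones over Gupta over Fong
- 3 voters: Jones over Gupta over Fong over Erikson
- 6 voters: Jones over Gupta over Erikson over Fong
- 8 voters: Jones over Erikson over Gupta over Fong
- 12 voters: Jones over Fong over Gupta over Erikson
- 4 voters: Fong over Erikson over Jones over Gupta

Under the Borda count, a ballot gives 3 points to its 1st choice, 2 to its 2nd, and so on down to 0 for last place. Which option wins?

Jones

Borda scores:
  Erikson: 5·3 + 3·0 + 6·1 + 8·2 + 12·0 + 4·2 = 45
  Gupta: 5·1 + 3·2 + 6·2 + 8·1 + 12·1 + 4·0 = 43
  Fong: 5·0 + 3·1 + 6·0 + 8·0 + 12·2 + 4·3 = 39
  Jones: 5·2 + 3·3 + 6·3 + 8·3 + 12·3 + 4·1 = 101
Jones has the highest total.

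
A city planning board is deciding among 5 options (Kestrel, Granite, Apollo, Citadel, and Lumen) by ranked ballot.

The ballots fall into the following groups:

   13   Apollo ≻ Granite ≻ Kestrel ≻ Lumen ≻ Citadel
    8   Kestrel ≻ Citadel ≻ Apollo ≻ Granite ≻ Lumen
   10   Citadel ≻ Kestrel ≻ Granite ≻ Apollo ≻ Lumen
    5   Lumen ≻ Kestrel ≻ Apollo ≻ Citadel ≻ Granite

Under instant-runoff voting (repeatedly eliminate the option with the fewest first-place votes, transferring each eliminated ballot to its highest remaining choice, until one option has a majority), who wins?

Round 1: Apollo 13, Citadel 10, Kestrel 8, Lumen 5, Granite 0. Granite has the fewest and is eliminated.
Round 2: Apollo 13, Citadel 10, Kestrel 8, Lumen 5. Lumen has the fewest and is eliminated.
Round 3: Kestrel 13, Apollo 13, Citadel 10. Citadel has the fewest and is eliminated.
Round 4: Kestrel 23, Apollo 13. Kestrel has a majority.

Kestrel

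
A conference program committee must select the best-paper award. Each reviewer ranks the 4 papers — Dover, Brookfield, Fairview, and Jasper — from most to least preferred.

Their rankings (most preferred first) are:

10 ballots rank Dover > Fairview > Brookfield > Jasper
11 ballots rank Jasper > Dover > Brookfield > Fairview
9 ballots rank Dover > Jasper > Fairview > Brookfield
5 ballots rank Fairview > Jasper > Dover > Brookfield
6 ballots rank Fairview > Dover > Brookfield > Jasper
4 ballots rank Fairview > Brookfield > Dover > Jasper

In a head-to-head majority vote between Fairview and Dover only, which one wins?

Dover

Ballots ranking Fairview above Dover: 5+6+4 = 15.
Ballots ranking Dover above Fairview: 10+11+9 = 30.
Dover wins the head-to-head, 30–15.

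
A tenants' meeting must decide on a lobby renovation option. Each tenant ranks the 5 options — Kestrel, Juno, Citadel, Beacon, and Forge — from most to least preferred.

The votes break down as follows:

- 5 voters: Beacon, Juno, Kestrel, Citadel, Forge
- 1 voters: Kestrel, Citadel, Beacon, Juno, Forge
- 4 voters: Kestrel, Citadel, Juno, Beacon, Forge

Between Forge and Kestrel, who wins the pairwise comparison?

Ballots ranking Forge above Kestrel: 0.
Ballots ranking Kestrel above Forge: 5+1+4 = 10.
Kestrel wins the head-to-head, 10–0.

Kestrel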